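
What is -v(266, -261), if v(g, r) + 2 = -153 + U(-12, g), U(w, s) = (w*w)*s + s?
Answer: -38415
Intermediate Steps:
U(w, s) = s + s*w² (U(w, s) = w²*s + s = s*w² + s = s + s*w²)
v(g, r) = -155 + 145*g (v(g, r) = -2 + (-153 + g*(1 + (-12)²)) = -2 + (-153 + g*(1 + 144)) = -2 + (-153 + g*145) = -2 + (-153 + 145*g) = -155 + 145*g)
-v(266, -261) = -(-155 + 145*266) = -(-155 + 38570) = -1*38415 = -38415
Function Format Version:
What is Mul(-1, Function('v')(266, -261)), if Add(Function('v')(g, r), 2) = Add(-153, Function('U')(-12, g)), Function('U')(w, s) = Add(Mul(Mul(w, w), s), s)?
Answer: -38415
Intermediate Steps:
Function('U')(w, s) = Add(s, Mul(s, Pow(w, 2))) (Function('U')(w, s) = Add(Mul(Pow(w, 2), s), s) = Add(Mul(s, Pow(w, 2)), s) = Add(s, Mul(s, Pow(w, 2))))
Function('v')(g, r) = Add(-155, Mul(145, g)) (Function('v')(g, r) = Add(-2, Add(-153, Mul(g, Add(1, Pow(-12, 2))))) = Add(-2, Add(-153, Mul(g, Add(1, 144)))) = Add(-2, Add(-153, Mul(g, 145))) = Add(-2, Add(-153, Mul(145, g))) = Add(-155, Mul(145, g)))
Mul(-1, Function('v')(266, -261)) = Mul(-1, Add(-155, Mul(145, 266))) = Mul(-1, Add(-155, 38570)) = Mul(-1, 38415) = -38415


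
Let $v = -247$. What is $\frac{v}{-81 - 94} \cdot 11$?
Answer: $\frac{2717}{175} \approx 15.526$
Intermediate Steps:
$\frac{v}{-81 - 94} \cdot 11 = - \frac{247}{-81 - 94} \cdot 11 = - \frac{247}{-175} \cdot 11 = \left(-247\right) \left(- \frac{1}{175}\right) 11 = \frac{247}{175} \cdot 11 = \frac{2717}{175}$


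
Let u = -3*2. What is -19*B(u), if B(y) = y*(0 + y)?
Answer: -684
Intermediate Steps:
u = -6
B(y) = y² (B(y) = y*y = y²)
-19*B(u) = -19*(-6)² = -19*36 = -684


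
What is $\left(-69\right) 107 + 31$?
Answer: $-7352$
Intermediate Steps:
$\left(-69\right) 107 + 31 = -7383 + 31 = -7352$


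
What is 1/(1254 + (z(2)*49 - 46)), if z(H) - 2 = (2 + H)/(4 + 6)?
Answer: 5/6628 ≈ 0.00075438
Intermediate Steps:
z(H) = 11/5 + H/10 (z(H) = 2 + (2 + H)/(4 + 6) = 2 + (2 + H)/10 = 2 + (2 + H)*(1/10) = 2 + (1/5 + H/10) = 11/5 + H/10)
1/(1254 + (z(2)*49 - 46)) = 1/(1254 + ((11/5 + (1/10)*2)*49 - 46)) = 1/(1254 + ((11/5 + 1/5)*49 - 46)) = 1/(1254 + ((12/5)*49 - 46)) = 1/(1254 + (588/5 - 46)) = 1/(1254 + 358/5) = 1/(6628/5) = 5/6628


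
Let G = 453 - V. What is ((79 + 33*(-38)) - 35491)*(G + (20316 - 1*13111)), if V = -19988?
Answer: -1013668236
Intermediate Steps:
G = 20441 (G = 453 - 1*(-19988) = 453 + 19988 = 20441)
((79 + 33*(-38)) - 35491)*(G + (20316 - 1*13111)) = ((79 + 33*(-38)) - 35491)*(20441 + (20316 - 1*13111)) = ((79 - 1254) - 35491)*(20441 + (20316 - 13111)) = (-1175 - 35491)*(20441 + 7205) = -36666*27646 = -1013668236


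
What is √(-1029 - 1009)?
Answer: I*√2038 ≈ 45.144*I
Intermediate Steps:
√(-1029 - 1009) = √(-2038) = I*√2038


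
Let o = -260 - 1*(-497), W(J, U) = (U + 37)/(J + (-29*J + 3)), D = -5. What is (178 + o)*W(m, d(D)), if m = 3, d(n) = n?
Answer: -13280/81 ≈ -163.95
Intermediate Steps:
W(J, U) = (37 + U)/(3 - 28*J) (W(J, U) = (37 + U)/(J + (3 - 29*J)) = (37 + U)/(3 - 28*J))
o = 237 (o = -260 + 497 = 237)
(178 + o)*W(m, d(D)) = (178 + 237)*((-37 - 1*(-5))/(-3 + 28*3)) = 415*((-37 + 5)/(-3 + 84)) = 415*(-32/81) = -13280/81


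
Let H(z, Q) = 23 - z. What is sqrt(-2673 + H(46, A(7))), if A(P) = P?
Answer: 2*I*sqrt(674) ≈ 51.923*I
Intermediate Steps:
sqrt(-2673 + H(46, A(7))) = sqrt(-2673 + (23 - 1*46)) = sqrt(-2673 + (23 - 46)) = sqrt(-2673 - 23) = sqrt(-2696) = 2*I*sqrt(674)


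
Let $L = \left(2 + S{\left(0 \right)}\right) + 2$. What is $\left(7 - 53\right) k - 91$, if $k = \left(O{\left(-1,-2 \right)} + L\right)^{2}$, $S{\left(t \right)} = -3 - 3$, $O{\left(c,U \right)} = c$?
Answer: $-505$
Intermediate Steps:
$S{\left(t \right)} = -6$
$L = -2$ ($L = \left(2 - 6\right) + 2 = -4 + 2 = -2$)
$k = 9$ ($k = \left(-1 - 2\right)^{2} = \left(-3\right)^{2} = 9$)
$\left(7 - 53\right) k - 91 = \left(7 - 53\right) 9 - 91 = \left(-46\right) 9 - 91 = -414 - 91 = -505$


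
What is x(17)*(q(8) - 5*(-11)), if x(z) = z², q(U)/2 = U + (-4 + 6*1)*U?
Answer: 29767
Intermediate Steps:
q(U) = 6*U (q(U) = 2*(U + (-4 + 6*1)*U) = 2*(U + (-4 + 6)*U) = 2*(U + 2*U) = 2*(3*U) = 6*U)
x(17)*(q(8) - 5*(-11)) = 17²*(6*8 - 5*(-11)) = 289*(48 + 55) = 289*103 = 29767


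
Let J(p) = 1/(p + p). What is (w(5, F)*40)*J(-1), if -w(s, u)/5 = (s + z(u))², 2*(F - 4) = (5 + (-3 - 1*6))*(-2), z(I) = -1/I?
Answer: 38025/16 ≈ 2376.6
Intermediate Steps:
J(p) = 1/(2*p)
F = 8 (F = 4 + ((5 + (-3 - 1*6))*(-2))/2 = 4 + ((5 + (-3 - 6))*(-2))/2 = 4 + ((5 - 9)*(-2))/2 = 4 + (-4*(-2))/2 = 4 + (½)*8 = 4 + 4 = 8)
w(s, u) = -5*(s - 1/u)²
(w(5, F)*40)*J(-1) = (-5*(-1 + 5*8)²/8²*40)*((½)/(-1)) = (-5*1/64*(-1 + 40)²*40)*((½)*(-1)) = (-5*1/64*39²*40)*(-½) = (-5*1/64*1521*40)*(-½) = -7605/64*40*(-½) = -38025/8*(-½) = 38025/16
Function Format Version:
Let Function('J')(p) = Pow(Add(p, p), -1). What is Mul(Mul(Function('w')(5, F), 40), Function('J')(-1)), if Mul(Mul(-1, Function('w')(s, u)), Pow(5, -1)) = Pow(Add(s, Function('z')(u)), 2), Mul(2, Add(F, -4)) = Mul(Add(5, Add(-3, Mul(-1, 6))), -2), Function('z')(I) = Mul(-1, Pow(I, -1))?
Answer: Rational(38025, 16) ≈ 2376.6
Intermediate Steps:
Function('J')(p) = Mul(Rational(1, 2), Pow(p, -1)) (Function('J')(p) = Pow(Mul(2, p), -1) = Mul(Rational(1, 2), Pow(p, -1)))
F = 8 (F = Add(4, Mul(Rational(1, 2), Mul(Add(5, Add(-3, Mul(-1, 6))), -2))) = Add(4, Mul(Rational(1, 2), Mul(Add(5, Add(-3, -6)), -2))) = Add(4, Mul(Rational(1, 2), Mul(Add(5, -9), -2))) = Add(4, Mul(Rational(1, 2), Mul(-4, -2))) = Add(4, Mul(Rational(1, 2), 8)) = Add(4, 4) = 8)
Function('w')(s, u) = Mul(-5, Pow(Add(s, Mul(-1, Pow(u, -1))), 2))
Mul(Mul(Function('w')(5, F), 40), Function('J')(-1)) = Mul(Mul(Mul(-5, Pow(8, -2), Pow(Add(-1, Mul(5, 8)), 2)), 40), Mul(Rational(1, 2), Pow(-1, -1))) = Mul(Mul(Mul(-5, Rational(1, 64), Pow(Add(-1, 40), 2)), 40), Mul(Rational(1, 2), -1)) = Mul(Mul(Mul(-5, Rational(1, 64), Pow(39, 2)), 40), Rational(-1, 2)) = Mul(Mul(Mul(-5, Rational(1, 64), 1521), 40), Rational(-1, 2)) = Mul(Mul(Rational(-7605, 64), 40), Rational(-1, 2)) = Mul(Rational(-38025, 8), Rational(-1, 2)) = Rational(38025, 16)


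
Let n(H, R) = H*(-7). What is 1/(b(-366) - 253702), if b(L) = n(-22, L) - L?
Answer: -1/253182 ≈ -3.9497e-6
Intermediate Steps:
n(H, R) = -7*H
b(L) = 154 - L (b(L) = -7*(-22) - L = 154 - L)
1/(b(-366) - 253702) = 1/((154 - 1*(-366)) - 253702) = 1/((154 + 366) - 253702) = 1/(520 - 253702) = 1/(-253182) = -1/253182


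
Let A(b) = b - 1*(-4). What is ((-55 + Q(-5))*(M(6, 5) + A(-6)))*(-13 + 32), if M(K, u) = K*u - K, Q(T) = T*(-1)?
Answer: -20900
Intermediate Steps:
A(b) = 4 + b (A(b) = b + 4 = 4 + b)
Q(T) = -T
M(K, u) = -K + K*u
((-55 + Q(-5))*(M(6, 5) + A(-6)))*(-13 + 32) = ((-55 - 1*(-5))*(6*(-1 + 5) + (4 - 6)))*(-13 + 32) = ((-55 + 5)*(6*4 - 2))*19 = -50*(24 - 2)*19 = -50*22*19 = -1100*19 = -20900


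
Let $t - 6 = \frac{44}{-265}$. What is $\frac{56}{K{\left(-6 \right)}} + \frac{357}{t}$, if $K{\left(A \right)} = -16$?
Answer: $\frac{44597}{773} \approx 57.693$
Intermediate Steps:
$t = \frac{1546}{265}$ ($t = 6 + \frac{44}{-265} = 6 + 44 \left(- \frac{1}{265}\right) = 6 - \frac{44}{265} = \frac{1546}{265} \approx 5.834$)
$\frac{56}{K{\left(-6 \right)}} + \frac{357}{t} = \frac{56}{-16} + \frac{357}{\frac{1546}{265}} = 56 \left(- \frac{1}{16}\right) + 357 \cdot \frac{265}{1546} = - \frac{7}{2} + \frac{94605}{1546} = \frac{44597}{773}$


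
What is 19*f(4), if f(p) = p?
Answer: 76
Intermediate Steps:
19*f(4) = 19*4 = 76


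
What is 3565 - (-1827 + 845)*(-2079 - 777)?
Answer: -2801027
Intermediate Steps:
3565 - (-1827 + 845)*(-2079 - 777) = 3565 - (-982)*(-2856) = 3565 - 1*2804592 = 3565 - 2804592 = -2801027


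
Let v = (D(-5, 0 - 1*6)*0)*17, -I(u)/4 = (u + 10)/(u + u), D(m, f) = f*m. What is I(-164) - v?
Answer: -77/41 ≈ -1.8780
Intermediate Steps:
I(u) = -2*(10 + u)/u (I(u) = -4*(u + 10)/(u + u) = -4*(10 + u)/(2*u) = -4*(10 + u)*1/(2*u) = -2*(10 + u)/u)
v = 0 (v = (((0 - 1*6)*(-5))*0)*17 = (((0 - 6)*(-5))*0)*17 = (-6*(-5)*0)*17 = (30*0)*17 = 0*17 = 0)
I(-164) - v = (-2 - 20/(-164)) - 1*0 = (-2 - 20*(-1/164)) + 0 = (-2 + 5/41) + 0 = -77/41 + 0 = -77/41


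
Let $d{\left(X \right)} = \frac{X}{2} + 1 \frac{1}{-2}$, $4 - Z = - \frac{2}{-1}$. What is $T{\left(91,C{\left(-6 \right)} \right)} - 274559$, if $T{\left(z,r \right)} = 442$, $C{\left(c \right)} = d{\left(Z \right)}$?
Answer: $-274117$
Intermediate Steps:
$Z = 2$ ($Z = 4 - - \frac{2}{-1} = 4 - \left(-2\right) \left(-1\right) = 4 - 2 = 2$)
$d{\left(X \right)} = - \frac{1}{2} + \frac{X}{2}$ ($d{\left(X \right)} = X \frac{1}{2} + 1 \left(- \frac{1}{2}\right) = \frac{X}{2} - \frac{1}{2} = - \frac{1}{2} + \frac{X}{2}$)
$C{\left(c \right)} = \frac{1}{2}$ ($C{\left(c \right)} = - \frac{1}{2} + \frac{1}{2} \cdot 2 = - \frac{1}{2} + 1 = \frac{1}{2}$)
$T{\left(91,C{\left(-6 \right)} \right)} - 274559 = 442 - 274559 = -274117$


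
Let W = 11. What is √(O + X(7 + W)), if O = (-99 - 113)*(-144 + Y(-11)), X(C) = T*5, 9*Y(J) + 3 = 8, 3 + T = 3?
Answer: 2*√68423/3 ≈ 174.39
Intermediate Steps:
T = 0 (T = -3 + 3 = 0)
Y(J) = 5/9 (Y(J) = -⅓ + (⅑)*8 = -⅓ + 8/9 = 5/9)
X(C) = 0 (X(C) = 0*5 = 0)
O = 273692/9 (O = (-99 - 113)*(-144 + 5/9) = -212*(-1291/9) = 273692/9 ≈ 30410.)
√(O + X(7 + W)) = √(273692/9 + 0) = √(273692/9) = 2*√68423/3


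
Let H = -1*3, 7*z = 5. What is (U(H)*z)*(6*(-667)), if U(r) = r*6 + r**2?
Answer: 180090/7 ≈ 25727.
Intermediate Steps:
z = 5/7 (z = (1/7)*5 = 5/7 ≈ 0.71429)
H = -3
U(r) = r**2 + 6*r (U(r) = 6*r + r**2 = r**2 + 6*r)
(U(H)*z)*(6*(-667)) = (-3*(6 - 3)*(5/7))*(6*(-667)) = (-3*3*(5/7))*(-4002) = -9*5/7*(-4002) = -45/7*(-4002) = 180090/7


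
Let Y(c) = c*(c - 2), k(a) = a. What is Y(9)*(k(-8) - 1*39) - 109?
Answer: -3070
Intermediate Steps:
Y(c) = c*(-2 + c)
Y(9)*(k(-8) - 1*39) - 109 = (9*(-2 + 9))*(-8 - 1*39) - 109 = (9*7)*(-8 - 39) - 109 = 63*(-47) - 109 = -2961 - 109 = -3070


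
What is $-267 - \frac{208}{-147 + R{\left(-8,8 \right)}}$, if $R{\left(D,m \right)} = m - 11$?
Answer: $- \frac{19921}{75} \approx -265.61$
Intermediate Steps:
$R{\left(D,m \right)} = -11 + m$
$-267 - \frac{208}{-147 + R{\left(-8,8 \right)}} = -267 - \frac{208}{-147 + \left(-11 + 8\right)} = -267 - \frac{208}{-147 - 3} = -267 - \frac{208}{-150} = -267 - - \frac{104}{75} = -267 + \frac{104}{75} = - \frac{19921}{75}$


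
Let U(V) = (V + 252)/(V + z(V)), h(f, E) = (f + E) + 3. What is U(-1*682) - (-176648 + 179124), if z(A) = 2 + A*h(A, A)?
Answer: -1148272451/463761 ≈ -2476.0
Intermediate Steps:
h(f, E) = 3 + E + f (h(f, E) = (E + f) + 3 = 3 + E + f)
z(A) = 2 + A*(3 + 2*A) (z(A) = 2 + A*(3 + A + A) = 2 + A*(3 + 2*A))
U(V) = (252 + V)/(2 + V + V*(3 + 2*V)) (U(V) = (V + 252)/(V + (2 + V*(3 + 2*V))) = (252 + V)/(2 + V + V*(3 + 2*V)))
U(-1*682) - (-176648 + 179124) = (252 - 1*682)/(2 - 1*682 + (-1*682)*(3 + 2*(-1*682))) - (-176648 + 179124) = (252 - 682)/(2 - 682 - 682*(3 + 2*(-682))) - 1*2476 = -430/(2 - 682 - 682*(3 - 1364)) - 2476 = -430/(2 - 682 - 682*(-1361)) - 2476 = -430/(2 - 682 + 928202) - 2476 = -430/927522 - 2476 = (1/927522)*(-430) - 2476 = -215/463761 - 2476 = -1148272451/463761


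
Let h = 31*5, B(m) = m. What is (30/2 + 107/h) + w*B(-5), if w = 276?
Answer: -211468/155 ≈ -1364.3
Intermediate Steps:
h = 155
(30/2 + 107/h) + w*B(-5) = (30/2 + 107/155) + 276*(-5) = (30*(1/2) + 107*(1/155)) - 1380 = (15 + 107/155) - 1380 = 2432/155 - 1380 = -211468/155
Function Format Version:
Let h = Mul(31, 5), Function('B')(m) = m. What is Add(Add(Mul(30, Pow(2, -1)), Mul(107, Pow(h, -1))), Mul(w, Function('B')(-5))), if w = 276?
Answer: Rational(-211468, 155) ≈ -1364.3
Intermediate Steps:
h = 155
Add(Add(Mul(30, Pow(2, -1)), Mul(107, Pow(h, -1))), Mul(w, Function('B')(-5))) = Add(Add(Mul(30, Pow(2, -1)), Mul(107, Pow(155, -1))), Mul(276, -5)) = Add(Add(Mul(30, Rational(1, 2)), Mul(107, Rational(1, 155))), -1380) = Add(Add(15, Rational(107, 155)), -1380) = Add(Rational(2432, 155), -1380) = Rational(-211468, 155)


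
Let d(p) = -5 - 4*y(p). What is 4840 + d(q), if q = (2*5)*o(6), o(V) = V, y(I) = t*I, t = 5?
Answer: 3635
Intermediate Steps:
y(I) = 5*I
q = 60 (q = (2*5)*6 = 10*6 = 60)
d(p) = -5 - 20*p
4840 + d(q) = 4840 + (-5 - 20*60) = 4840 + (-5 - 1200) = 4840 - 1205 = 3635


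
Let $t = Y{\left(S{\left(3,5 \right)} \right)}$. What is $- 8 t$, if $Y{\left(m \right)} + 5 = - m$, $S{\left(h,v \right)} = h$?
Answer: $64$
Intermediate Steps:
$Y{\left(m \right)} = -5 - m$
$t = -8$ ($t = -5 - 3 = -8$)
$- 8 t = \left(-8\right) \left(-8\right) = 64$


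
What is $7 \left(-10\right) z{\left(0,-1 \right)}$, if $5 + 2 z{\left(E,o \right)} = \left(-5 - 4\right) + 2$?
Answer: $420$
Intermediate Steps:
$z{\left(E,o \right)} = -6$ ($z{\left(E,o \right)} = - \frac{5}{2} + \frac{\left(-5 - 4\right) + 2}{2} = - \frac{5}{2} + \frac{-9 + 2}{2} = - \frac{5}{2} + \frac{1}{2} \left(-7\right) = - \frac{5}{2} - \frac{7}{2} = -6$)
$7 \left(-10\right) z{\left(0,-1 \right)} = 7 \left(-10\right) \left(-6\right) = \left(-70\right) \left(-6\right) = 420$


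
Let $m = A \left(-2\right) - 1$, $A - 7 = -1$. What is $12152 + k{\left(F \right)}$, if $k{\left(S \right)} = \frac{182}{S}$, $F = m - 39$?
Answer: $\frac{24297}{2} \approx 12149.0$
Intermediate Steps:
$A = 6$ ($A = 7 - 1 = 6$)
$m = -13$ ($m = 6 \left(-2\right) - 1 = -12 - 1 = -13$)
$F = -52$ ($F = -13 - 39 = -52$)
$12152 + k{\left(F \right)} = 12152 + \frac{182}{-52} = 12152 + 182 \left(- \frac{1}{52}\right) = 12152 - \frac{7}{2} = \frac{24297}{2}$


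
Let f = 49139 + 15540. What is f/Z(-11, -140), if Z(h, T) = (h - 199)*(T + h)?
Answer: 64679/31710 ≈ 2.0397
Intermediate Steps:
f = 64679
Z(h, T) = (-199 + h)*(T + h)
f/Z(-11, -140) = 64679/((-11)**2 - 199*(-140) - 199*(-11) - 140*(-11)) = 64679/(121 + 27860 + 2189 + 1540) = 64679/31710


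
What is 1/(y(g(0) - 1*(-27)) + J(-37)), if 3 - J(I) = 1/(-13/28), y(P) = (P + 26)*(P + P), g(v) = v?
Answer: 13/37273 ≈ 0.00034878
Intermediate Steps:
y(P) = 2*P*(26 + P) (y(P) = (26 + P)*(2*P) = 2*P*(26 + P))
J(I) = 67/13 (J(I) = 3 - 1/((-13/28)) = 3 - 1/((-13*1/28)) = 3 - 1/(-13/28) = 3 - 1*(-28/13) = 3 + 28/13 = 67/13)
1/(y(g(0) - 1*(-27)) + J(-37)) = 1/(2*(0 - 1*(-27))*(26 + (0 - 1*(-27))) + 67/13) = 1/(2*(0 + 27)*(26 + (0 + 27)) + 67/13) = 1/(2*27*(26 + 27) + 67/13) = 1/(2*27*53 + 67/13) = 1/(2862 + 67/13) = 1/(37273/13) = 13/37273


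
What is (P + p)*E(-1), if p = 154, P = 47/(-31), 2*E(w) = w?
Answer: -4727/62 ≈ -76.242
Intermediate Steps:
E(w) = w/2
P = -47/31 (P = 47*(-1/31) = -47/31 ≈ -1.5161)
(P + p)*E(-1) = (-47/31 + 154)*((½)*(-1)) = (4727/31)*(-½) = -4727/62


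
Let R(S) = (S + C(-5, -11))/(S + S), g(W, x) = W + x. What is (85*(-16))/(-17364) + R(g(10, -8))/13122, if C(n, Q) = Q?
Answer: 659513/8438904 ≈ 0.078151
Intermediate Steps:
R(S) = (-11 + S)/(2*S) (R(S) = (S - 11)/(S + S) = (-11 + S)/((2*S)) = (-11 + S)*(1/(2*S)) = (-11 + S)/(2*S))
(85*(-16))/(-17364) + R(g(10, -8))/13122 = (85*(-16))/(-17364) + ((-11 + (10 - 8))/(2*(10 - 8)))/13122 = -1360*(-1/17364) + ((½)*(-11 + 2)/2)*(1/13122) = 340/4341 + ((½)*(½)*(-9))*(1/13122) = 340/4341 - 9/4*1/13122 = 340/4341 - 1/5832 = 659513/8438904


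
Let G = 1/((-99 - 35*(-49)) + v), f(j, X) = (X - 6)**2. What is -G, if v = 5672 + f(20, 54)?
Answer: -1/9592 ≈ -0.00010425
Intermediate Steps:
f(j, X) = (-6 + X)**2
v = 7976 (v = 5672 + (-6 + 54)**2 = 5672 + 48**2 = 5672 + 2304 = 7976)
G = 1/9592 (G = 1/((-99 - 35*(-49)) + 7976) = 1/((-99 + 1715) + 7976) = 1/(1616 + 7976) = 1/9592 ≈ 0.00010425)
-G = -1*1/9592 = -1/9592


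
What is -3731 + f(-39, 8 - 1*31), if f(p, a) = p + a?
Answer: -3793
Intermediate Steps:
f(p, a) = a + p
-3731 + f(-39, 8 - 1*31) = -3731 + ((8 - 1*31) - 39) = -3731 + ((8 - 31) - 39) = -3731 + (-23 - 39) = -3731 - 62 = -3793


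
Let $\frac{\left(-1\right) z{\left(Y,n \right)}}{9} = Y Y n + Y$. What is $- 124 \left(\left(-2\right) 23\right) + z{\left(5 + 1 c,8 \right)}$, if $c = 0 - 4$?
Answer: $5623$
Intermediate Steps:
$c = -4$ ($c = 0 - 4 = -4$)
$z{\left(Y,n \right)} = - 9 Y - 9 n Y^{2}$ ($z{\left(Y,n \right)} = - 9 \left(Y Y n + Y\right) = - 9 \left(Y^{2} n + Y\right) = - 9 \left(n Y^{2} + Y\right) = - 9 \left(Y + n Y^{2}\right) = - 9 Y - 9 n Y^{2}$)
$- 124 \left(\left(-2\right) 23\right) + z{\left(5 + 1 c,8 \right)} = - 124 \left(\left(-2\right) 23\right) - 9 \left(5 + 1 \left(-4\right)\right) \left(1 + \left(5 + 1 \left(-4\right)\right) 8\right) = \left(-124\right) \left(-46\right) - 9 \left(5 - 4\right) \left(1 + \left(5 - 4\right) 8\right) = 5704 - 9 \left(1 + 1 \cdot 8\right) = 5704 - 9 \left(1 + 8\right) = 5704 - 9 \cdot 9 = 5704 - 81 = 5623$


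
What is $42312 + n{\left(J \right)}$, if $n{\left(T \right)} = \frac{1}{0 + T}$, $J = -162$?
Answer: $\frac{6854543}{162} \approx 42312.0$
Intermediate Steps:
$n{\left(T \right)} = \frac{1}{T}$
$42312 + n{\left(J \right)} = 42312 + \frac{1}{-162} = 42312 - \frac{1}{162} = \frac{6854543}{162}$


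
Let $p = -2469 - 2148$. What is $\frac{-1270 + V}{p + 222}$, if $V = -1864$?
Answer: $\frac{3134}{4395} \approx 0.71308$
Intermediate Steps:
$p = -4617$
$\frac{-1270 + V}{p + 222} = \frac{-1270 - 1864}{-4617 + 222} = - \frac{3134}{-4395} = \left(-3134\right) \left(- \frac{1}{4395}\right) = \frac{3134}{4395}$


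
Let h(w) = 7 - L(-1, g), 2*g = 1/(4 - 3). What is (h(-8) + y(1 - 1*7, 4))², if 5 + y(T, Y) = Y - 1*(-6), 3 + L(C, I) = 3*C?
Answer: 324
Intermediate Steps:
g = ½ (g = 1/(2*(4 - 3)) = (½)/1 = (½)*1 = ½ ≈ 0.50000)
L(C, I) = -3 + 3*C
y(T, Y) = 1 + Y (y(T, Y) = -5 + (Y - 1*(-6)) = -5 + (Y + 6) = -5 + (6 + Y) = 1 + Y)
h(w) = 13 (h(w) = 7 - (-3 + 3*(-1)) = 7 - (-3 - 3) = 7 - 1*(-6) = 7 + 6 = 13)
(h(-8) + y(1 - 1*7, 4))² = (13 + (1 + 4))² = (13 + 5)² = 18² = 324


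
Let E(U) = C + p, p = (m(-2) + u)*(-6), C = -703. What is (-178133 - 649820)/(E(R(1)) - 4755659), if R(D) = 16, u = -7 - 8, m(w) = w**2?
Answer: 827953/4756296 ≈ 0.17408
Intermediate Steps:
u = -15
p = 66 (p = ((-2)**2 - 15)*(-6) = (4 - 15)*(-6) = -11*(-6) = 66)
E(U) = -637 (E(U) = -703 + 66 = -637)
(-178133 - 649820)/(E(R(1)) - 4755659) = (-178133 - 649820)/(-637 - 4755659) = -827953/(-4756296) = -827953*(-1/4756296) = 827953/4756296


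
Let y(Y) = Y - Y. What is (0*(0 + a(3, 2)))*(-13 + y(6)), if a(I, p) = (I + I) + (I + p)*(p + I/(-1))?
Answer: 0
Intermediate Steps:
a(I, p) = 2*I + (I + p)*(p - I) (a(I, p) = 2*I + (I + p)*(p + I*(-1)) = 2*I + (I + p)*(p - I))
y(Y) = 0
(0*(0 + a(3, 2)))*(-13 + y(6)) = (0*(0 + (2² - 1*3² + 2*3)))*(-13 + 0) = (0*(0 + (4 - 1*9 + 6)))*(-13) = (0*(0 + (4 - 9 + 6)))*(-13) = (0*(0 + 1))*(-13) = (0*1)*(-13) = 0*(-13) = 0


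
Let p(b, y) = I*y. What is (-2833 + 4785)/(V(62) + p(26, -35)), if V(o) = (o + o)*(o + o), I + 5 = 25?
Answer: 488/3669 ≈ 0.13301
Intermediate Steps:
I = 20 (I = -5 + 25 = 20)
p(b, y) = 20*y
V(o) = 4*o**2 (V(o) = (2*o)*(2*o) = 4*o**2)
(-2833 + 4785)/(V(62) + p(26, -35)) = (-2833 + 4785)/(4*62**2 + 20*(-35)) = 1952/(4*3844 - 700) = 1952/(15376 - 700) = 1952/14676 = 1952*(1/14676) = 488/3669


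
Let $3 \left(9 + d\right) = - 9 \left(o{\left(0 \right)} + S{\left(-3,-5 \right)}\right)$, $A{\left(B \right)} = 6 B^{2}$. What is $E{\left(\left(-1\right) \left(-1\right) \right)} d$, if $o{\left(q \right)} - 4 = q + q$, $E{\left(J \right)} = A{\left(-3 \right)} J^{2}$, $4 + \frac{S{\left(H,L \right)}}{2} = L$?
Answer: $1782$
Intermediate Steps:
$S{\left(H,L \right)} = -8 + 2 L$
$E{\left(J \right)} = 54 J^{2}$ ($E{\left(J \right)} = 6 \left(-3\right)^{2} J^{2} = 6 \cdot 9 J^{2} = 54 J^{2}$)
$o{\left(q \right)} = 4 + 2 q$ ($o{\left(q \right)} = 4 + \left(q + q\right) = 4 + 2 q$)
$d = 33$ ($d = -9 + \frac{\left(-9\right) \left(\left(4 + 2 \cdot 0\right) + \left(-8 + 2 \left(-5\right)\right)\right)}{3} = -9 + \frac{\left(-9\right) \left(\left(4 + 0\right) - 18\right)}{3} = -9 + \frac{\left(-9\right) \left(4 - 18\right)}{3} = -9 + \frac{\left(-9\right) \left(-14\right)}{3} = -9 + \frac{1}{3} \cdot 126 = -9 + 42 = 33$)
$E{\left(\left(-1\right) \left(-1\right) \right)} d = 54 \left(\left(-1\right) \left(-1\right)\right)^{2} \cdot 33 = 54 \cdot 1^{2} \cdot 33 = 54 \cdot 1 \cdot 33 = 54 \cdot 33 = 1782$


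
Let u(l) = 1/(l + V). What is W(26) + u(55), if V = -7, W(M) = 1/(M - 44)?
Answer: -5/144 ≈ -0.034722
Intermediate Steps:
W(M) = 1/(-44 + M)
u(l) = 1/(-7 + l) (u(l) = 1/(l - 7) = 1/(-7 + l))
W(26) + u(55) = 1/(-44 + 26) + 1/(-7 + 55) = 1/(-18) + 1/48 = -1/18 + 1/48 = -5/144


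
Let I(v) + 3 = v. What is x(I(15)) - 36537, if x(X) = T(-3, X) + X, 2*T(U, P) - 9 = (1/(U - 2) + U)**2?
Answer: -1825769/50 ≈ -36515.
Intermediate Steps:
T(U, P) = 9/2 + (U + 1/(-2 + U))**2/2 (T(U, P) = 9/2 + (1/(U - 2) + U)**2/2 = 9/2 + (1/(-2 + U) + U)**2/2 = 9/2 + (U + 1/(-2 + U))**2/2)
I(v) = -3 + v
x(X) = 481/50 + X (x(X) = (9/2 + (1 + (-3)**2 - 2*(-3))**2/(2*(-2 - 3)**2)) + X = (9/2 + (1/2)*(1 + 9 + 6)**2/(-5)**2) + X = (9/2 + (1/2)*(1/25)*16**2) + X = (9/2 + (1/2)*(1/25)*256) + X = (9/2 + 128/25) + X = 481/50 + X)
x(I(15)) - 36537 = (481/50 + (-3 + 15)) - 36537 = (481/50 + 12) - 36537 = 1081/50 - 36537 = -1825769/50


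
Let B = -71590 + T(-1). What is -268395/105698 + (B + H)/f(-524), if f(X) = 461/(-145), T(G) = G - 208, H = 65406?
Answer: 97856730435/48726778 ≈ 2008.3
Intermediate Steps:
T(G) = -208 + G
f(X) = -461/145 (f(X) = 461*(-1/145) = -461/145)
B = -71799 (B = -71590 + (-208 - 1) = -71590 - 209 = -71799)
-268395/105698 + (B + H)/f(-524) = -268395/105698 + (-71799 + 65406)/(-461/145) = -268395*1/105698 - 6393*(-145/461) = -268395/105698 + 926985/461 = 97856730435/48726778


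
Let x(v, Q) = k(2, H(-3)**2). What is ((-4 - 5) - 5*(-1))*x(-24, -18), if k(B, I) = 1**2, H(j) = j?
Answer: -4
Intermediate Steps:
k(B, I) = 1
x(v, Q) = 1
((-4 - 5) - 5*(-1))*x(-24, -18) = ((-4 - 5) - 5*(-1))*1 = (-9 + 5)*1 = -4*1 = -4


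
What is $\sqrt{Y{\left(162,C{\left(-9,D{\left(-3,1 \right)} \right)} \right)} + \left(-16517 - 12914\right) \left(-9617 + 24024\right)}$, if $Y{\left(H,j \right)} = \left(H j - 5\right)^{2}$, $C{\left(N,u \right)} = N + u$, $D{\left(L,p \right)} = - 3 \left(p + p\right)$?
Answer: $6 i \sqrt{11613422} \approx 20447.0 i$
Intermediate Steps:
$D{\left(L,p \right)} = - 6 p$ ($D{\left(L,p \right)} = - 3 \cdot 2 p = - 6 p$)
$Y{\left(H,j \right)} = \left(-5 + H j\right)^{2}$
$\sqrt{Y{\left(162,C{\left(-9,D{\left(-3,1 \right)} \right)} \right)} + \left(-16517 - 12914\right) \left(-9617 + 24024\right)} = \sqrt{\left(-5 + 162 \left(-9 - 6\right)\right)^{2} + \left(-16517 - 12914\right) \left(-9617 + 24024\right)} = \sqrt{\left(-5 + 162 \left(-9 - 6\right)\right)^{2} - 424012417} = \sqrt{\left(-5 + 162 \left(-15\right)\right)^{2} - 424012417} = \sqrt{\left(-5 - 2430\right)^{2} - 424012417} = \sqrt{\left(-2435\right)^{2} - 424012417} = \sqrt{5929225 - 424012417} = \sqrt{-418083192} = 6 i \sqrt{11613422}$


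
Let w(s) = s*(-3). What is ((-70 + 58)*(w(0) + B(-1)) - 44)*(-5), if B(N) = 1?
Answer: 280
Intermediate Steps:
w(s) = -3*s
((-70 + 58)*(w(0) + B(-1)) - 44)*(-5) = ((-70 + 58)*(-3*0 + 1) - 44)*(-5) = (-12*(0 + 1) - 44)*(-5) = (-12*1 - 44)*(-5) = (-12 - 44)*(-5) = -56*(-5) = 280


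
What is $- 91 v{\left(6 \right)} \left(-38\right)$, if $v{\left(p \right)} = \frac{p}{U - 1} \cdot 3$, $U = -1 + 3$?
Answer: $62244$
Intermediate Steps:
$U = 2$
$v{\left(p \right)} = 3 p$ ($v{\left(p \right)} = \frac{p}{2 - 1} \cdot 3 = \frac{p}{1} \cdot 3 = 1 p 3 = p 3 = 3 p$)
$- 91 v{\left(6 \right)} \left(-38\right) = - 91 \cdot 3 \cdot 6 \left(-38\right) = \left(-91\right) 18 \left(-38\right) = \left(-1638\right) \left(-38\right) = 62244$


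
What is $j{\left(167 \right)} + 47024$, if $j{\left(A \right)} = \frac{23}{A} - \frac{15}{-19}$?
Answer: $\frac{149210094}{3173} \approx 47025.0$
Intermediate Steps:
$j{\left(A \right)} = \frac{15}{19} + \frac{23}{A}$ ($j{\left(A \right)} = \frac{23}{A} - - \frac{15}{19} = \frac{23}{A} + \frac{15}{19} = \frac{15}{19} + \frac{23}{A}$)
$j{\left(167 \right)} + 47024 = \left(\frac{15}{19} + \frac{23}{167}\right) + 47024 = \frac{2942}{3173} + 47024 = \frac{149210094}{3173}$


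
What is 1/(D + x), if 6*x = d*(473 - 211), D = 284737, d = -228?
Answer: 1/274781 ≈ 3.6393e-6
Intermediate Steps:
x = -9956 (x = (-228*(473 - 211))/6 = (-228*262)/6 = (⅙)*(-59736) = -9956)
1/(D + x) = 1/(284737 - 9956) = 1/274781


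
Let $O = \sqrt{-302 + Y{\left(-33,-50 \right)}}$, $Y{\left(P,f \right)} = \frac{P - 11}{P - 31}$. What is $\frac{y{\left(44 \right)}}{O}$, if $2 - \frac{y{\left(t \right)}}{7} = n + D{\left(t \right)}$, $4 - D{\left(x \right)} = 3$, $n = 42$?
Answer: $\frac{1148 i \sqrt{4821}}{4821} \approx 16.534 i$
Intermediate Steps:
$Y{\left(P,f \right)} = \frac{-11 + P}{-31 + P}$
$D{\left(x \right)} = 1$ ($D{\left(x \right)} = 4 - 3 = 1$)
$O = \frac{i \sqrt{4821}}{4}$ ($O = \sqrt{-302 + \frac{-11 - 33}{-31 - 33}} = \sqrt{-302 + \frac{1}{-64} \left(-44\right)} = \sqrt{-302 - - \frac{11}{16}} = \sqrt{-302 + \frac{11}{16}} = \sqrt{- \frac{4821}{16}} = \frac{i \sqrt{4821}}{4} \approx 17.358 i$)
$y{\left(t \right)} = -287$ ($y{\left(t \right)} = 14 - 7 \left(42 + 1\right) = 14 - 301 = -287$)
$\frac{y{\left(44 \right)}}{O} = - \frac{287}{\frac{1}{4} i \sqrt{4821}} = - 287 \left(- \frac{4 i \sqrt{4821}}{4821}\right) = \frac{1148 i \sqrt{4821}}{4821}$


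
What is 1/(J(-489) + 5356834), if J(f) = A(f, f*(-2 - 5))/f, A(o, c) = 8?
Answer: 489/2619491818 ≈ 1.8668e-7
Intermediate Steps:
J(f) = 8/f
1/(J(-489) + 5356834) = 1/(8/(-489) + 5356834) = 1/(8*(-1/489) + 5356834) = 1/(-8/489 + 5356834) = 1/(2619491818/489) = 489/2619491818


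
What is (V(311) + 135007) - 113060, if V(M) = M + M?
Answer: 22569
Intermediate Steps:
V(M) = 2*M
(V(311) + 135007) - 113060 = (2*311 + 135007) - 113060 = (622 + 135007) - 113060 = 135629 - 113060 = 22569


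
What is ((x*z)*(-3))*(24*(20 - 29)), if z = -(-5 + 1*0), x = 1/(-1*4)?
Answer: -810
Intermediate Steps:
x = -¼ (x = 1/(-4) = -¼ ≈ -0.25000)
z = 5 (z = -(-5 + 0) = -1*(-5) = 5)
((x*z)*(-3))*(24*(20 - 29)) = (-¼*5*(-3))*(24*(20 - 29)) = (-5/4*(-3))*(24*(-9)) = (15/4)*(-216) = -810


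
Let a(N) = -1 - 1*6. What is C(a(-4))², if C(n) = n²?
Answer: 2401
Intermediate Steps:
a(N) = -7 (a(N) = -1 - 6 = -7)
C(a(-4))² = ((-7)²)² = 49² = 2401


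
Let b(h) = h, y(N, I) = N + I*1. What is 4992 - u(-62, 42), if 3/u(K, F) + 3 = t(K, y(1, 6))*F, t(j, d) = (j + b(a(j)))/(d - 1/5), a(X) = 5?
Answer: 10043921/2012 ≈ 4992.0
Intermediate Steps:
y(N, I) = I + N (y(N, I) = N + I = I + N)
t(j, d) = (5 + j)/(-⅕ + d) (t(j, d) = (j + 5)/(d - 1/5) = (5 + j)/(d - 1*⅕) = (5 + j)/(d - ⅕) = (5 + j)/(-⅕ + d))
u(K, F) = 3/(-3 + F*(25/34 + 5*K/34)) (u(K, F) = 3/(-3 + (5*(5 + K)/(-1 + 5*(6 + 1)))*F) = 3/(-3 + (5*(5 + K)/(-1 + 5*7))*F) = 3/(-3 + (5*(5 + K)/(-1 + 35))*F) = 3/(-3 + (5*(5 + K)/34)*F) = 3/(-3 + (5*(1/34)*(5 + K))*F) = 3/(-3 + (25/34 + 5*K/34)*F) = 3/(-3 + F*(25/34 + 5*K/34)))
4992 - u(-62, 42) = 4992 - 102/(-102 + 5*42*(5 - 62)) = 4992 - 102/(-102 + 5*42*(-57)) = 4992 - 102/(-102 - 11970) = 4992 - 102/(-12072) = 4992 - 102*(-1)/12072 = 4992 - 1*(-17/2012) = 4992 + 17/2012 = 10043921/2012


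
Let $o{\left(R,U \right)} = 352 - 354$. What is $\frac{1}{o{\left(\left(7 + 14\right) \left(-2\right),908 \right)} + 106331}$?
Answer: $\frac{1}{106329} \approx 9.4048 \cdot 10^{-6}$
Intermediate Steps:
$o{\left(R,U \right)} = -2$
$\frac{1}{o{\left(\left(7 + 14\right) \left(-2\right),908 \right)} + 106331} = \frac{1}{-2 + 106331} = \frac{1}{106329}$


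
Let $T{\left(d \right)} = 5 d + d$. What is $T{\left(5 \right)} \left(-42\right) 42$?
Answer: $-52920$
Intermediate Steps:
$T{\left(d \right)} = 6 d$
$T{\left(5 \right)} \left(-42\right) 42 = 6 \cdot 5 \left(-42\right) 42 = 30 \left(-42\right) 42 = \left(-1260\right) 42 = -52920$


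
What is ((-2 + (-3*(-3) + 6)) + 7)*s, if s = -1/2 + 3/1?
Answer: 50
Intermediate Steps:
s = 5/2 (s = -1*½ + 3*1 = -½ + 3 = 5/2 ≈ 2.5000)
((-2 + (-3*(-3) + 6)) + 7)*s = ((-2 + (-3*(-3) + 6)) + 7)*(5/2) = ((-2 + (9 + 6)) + 7)*(5/2) = ((-2 + 15) + 7)*(5/2) = (13 + 7)*(5/2) = 20*(5/2) = 50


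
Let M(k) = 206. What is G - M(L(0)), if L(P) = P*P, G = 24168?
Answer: 23962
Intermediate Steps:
L(P) = P²
G - M(L(0)) = 24168 - 1*206 = 24168 - 206 = 23962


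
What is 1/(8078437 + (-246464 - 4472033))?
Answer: 1/3359940 ≈ 2.9762e-7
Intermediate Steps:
1/(8078437 + (-246464 - 4472033)) = 1/(8078437 - 4718497) = 1/3359940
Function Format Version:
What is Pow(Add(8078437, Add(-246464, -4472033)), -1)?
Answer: Rational(1, 3359940) ≈ 2.9762e-7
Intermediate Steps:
Pow(Add(8078437, Add(-246464, -4472033)), -1) = Pow(Add(8078437, -4718497), -1) = Pow(3359940, -1) = Rational(1, 3359940)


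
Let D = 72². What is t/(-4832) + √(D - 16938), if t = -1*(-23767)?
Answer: -23767/4832 + 3*I*√1306 ≈ -4.9187 + 108.42*I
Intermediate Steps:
t = 23767
D = 5184
t/(-4832) + √(D - 16938) = 23767/(-4832) + √(5184 - 16938) = 23767*(-1/4832) + √(-11754) = -23767/4832 + 3*I*√1306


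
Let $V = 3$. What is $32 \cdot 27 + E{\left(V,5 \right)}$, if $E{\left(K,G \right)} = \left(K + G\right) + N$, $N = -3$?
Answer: $869$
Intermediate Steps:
$E{\left(K,G \right)} = -3 + G + K$ ($E{\left(K,G \right)} = \left(K + G\right) - 3 = \left(G + K\right) - 3 = -3 + G + K$)
$32 \cdot 27 + E{\left(V,5 \right)} = 32 \cdot 27 + \left(-3 + 5 + 3\right) = 864 + 5 = 869$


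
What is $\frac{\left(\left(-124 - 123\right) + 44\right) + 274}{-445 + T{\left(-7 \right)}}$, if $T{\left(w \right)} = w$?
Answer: $- \frac{71}{452} \approx -0.15708$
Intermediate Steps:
$\frac{\left(\left(-124 - 123\right) + 44\right) + 274}{-445 + T{\left(-7 \right)}} = \frac{\left(\left(-124 - 123\right) + 44\right) + 274}{-445 - 7} = \frac{\left(-247 + 44\right) + 274}{-452} = \left(-203 + 274\right) \left(- \frac{1}{452}\right) = 71 \left(- \frac{1}{452}\right) = - \frac{71}{452}$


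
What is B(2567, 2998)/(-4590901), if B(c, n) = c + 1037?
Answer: -212/270053 ≈ -0.00078503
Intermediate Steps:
B(c, n) = 1037 + c
B(2567, 2998)/(-4590901) = (1037 + 2567)/(-4590901) = 3604*(-1/4590901) = -212/270053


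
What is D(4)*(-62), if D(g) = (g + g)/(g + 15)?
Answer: -496/19 ≈ -26.105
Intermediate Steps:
D(g) = 2*g/(15 + g) (D(g) = (2*g)/(15 + g) = 2*g/(15 + g))
D(4)*(-62) = (2*4/(15 + 4))*(-62) = (2*4/19)*(-62) = (2*4*(1/19))*(-62) = (8/19)*(-62) = -496/19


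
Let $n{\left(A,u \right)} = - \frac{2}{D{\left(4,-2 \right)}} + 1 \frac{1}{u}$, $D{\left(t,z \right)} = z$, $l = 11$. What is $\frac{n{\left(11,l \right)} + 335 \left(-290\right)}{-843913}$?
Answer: $\frac{1068638}{9283043} \approx 0.11512$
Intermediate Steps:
$n{\left(A,u \right)} = 1 + \frac{1}{u}$ ($n{\left(A,u \right)} = - \frac{2}{-2} + 1 \frac{1}{u} = \left(-2\right) \left(- \frac{1}{2}\right) + \frac{1}{u} = 1 + \frac{1}{u}$)
$\frac{n{\left(11,l \right)} + 335 \left(-290\right)}{-843913} = \frac{\frac{1 + 11}{11} + 335 \left(-290\right)}{-843913} = \left(\frac{1}{11} \cdot 12 - 97150\right) \left(- \frac{1}{843913}\right) = \left(\frac{12}{11} - 97150\right) \left(- \frac{1}{843913}\right) = \left(- \frac{1068638}{11}\right) \left(- \frac{1}{843913}\right) = \frac{1068638}{9283043}$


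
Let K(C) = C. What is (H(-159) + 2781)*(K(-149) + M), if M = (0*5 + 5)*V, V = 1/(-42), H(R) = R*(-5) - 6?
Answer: -532355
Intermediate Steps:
H(R) = -6 - 5*R (H(R) = -5*R - 6 = -6 - 5*R)
V = -1/42 ≈ -0.023810
M = -5/42 (M = (0*5 + 5)*(-1/42) = (0 + 5)*(-1/42) = 5*(-1/42) = -5/42 ≈ -0.11905)
(H(-159) + 2781)*(K(-149) + M) = ((-6 - 5*(-159)) + 2781)*(-149 - 5/42) = ((-6 + 795) + 2781)*(-6263/42) = (789 + 2781)*(-6263/42) = 3570*(-6263/42) = -532355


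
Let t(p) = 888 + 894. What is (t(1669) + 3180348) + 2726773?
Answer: 5908903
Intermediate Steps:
t(p) = 1782
(t(1669) + 3180348) + 2726773 = (1782 + 3180348) + 2726773 = 3182130 + 2726773 = 5908903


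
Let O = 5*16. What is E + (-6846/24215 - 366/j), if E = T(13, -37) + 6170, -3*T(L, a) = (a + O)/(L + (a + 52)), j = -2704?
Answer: 4241497513403/687512280 ≈ 6169.3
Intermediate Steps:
O = 80
T(L, a) = -(80 + a)/(3*(52 + L + a)) (T(L, a) = -(a + 80)/(3*(L + (a + 52))) = -(80 + a)/(3*(L + (52 + a))) = -(80 + a)/(3*(52 + L + a)))
E = 518237/84 (E = (-80 - 1*(-37))/(3*(52 + 13 - 37)) + 6170 = (⅓)*(-80 + 37)/28 + 6170 = (⅓)*(1/28)*(-43) + 6170 = -43/84 + 6170 = 518237/84 ≈ 6169.5)
E + (-6846/24215 - 366/j) = 518237/84 + (-6846/24215 - 366/(-2704)) = 518237/84 + (-6846*1/24215 - 366*(-1/2704)) = 518237/84 + (-6846/24215 + 183/1352) = 518237/84 - 4824447/32738680 = 4241497513403/687512280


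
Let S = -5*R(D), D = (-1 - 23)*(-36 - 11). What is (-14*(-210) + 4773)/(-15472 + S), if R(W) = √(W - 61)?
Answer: -119335536/239356109 + 38565*√1067/239356109 ≈ -0.49331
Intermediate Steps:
D = 1128 (D = -24*(-47) = 1128)
R(W) = √(-61 + W)
S = -5*√1067 (S = -5*√(-61 + 1128) = -5*√1067 ≈ -163.32)
(-14*(-210) + 4773)/(-15472 + S) = (-14*(-210) + 4773)/(-15472 - 5*√1067) = (2940 + 4773)/(-15472 - 5*√1067) = 7713/(-15472 - 5*√1067)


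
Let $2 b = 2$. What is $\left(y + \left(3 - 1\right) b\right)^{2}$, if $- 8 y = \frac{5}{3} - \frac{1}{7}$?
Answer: $\frac{1444}{441} \approx 3.2744$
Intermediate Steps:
$b = 1$ ($b = \frac{1}{2} \cdot 2 = 1$)
$y = - \frac{4}{21}$ ($y = - \frac{\frac{5}{3} - \frac{1}{7}}{8} = \left(- \frac{1}{8}\right) \frac{32}{21} = - \frac{4}{21} \approx -0.19048$)
$\left(y + \left(3 - 1\right) b\right)^{2} = \left(- \frac{4}{21} + \left(3 - 1\right) 1\right)^{2} = \left(- \frac{4}{21} + 2 \cdot 1\right)^{2} = \left(- \frac{4}{21} + 2\right)^{2} = \left(\frac{38}{21}\right)^{2} = \frac{1444}{441}$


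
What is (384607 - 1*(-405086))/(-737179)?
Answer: -789693/737179 ≈ -1.0712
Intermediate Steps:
(384607 - 1*(-405086))/(-737179) = (384607 + 405086)*(-1/737179) = 789693*(-1/737179) = -789693/737179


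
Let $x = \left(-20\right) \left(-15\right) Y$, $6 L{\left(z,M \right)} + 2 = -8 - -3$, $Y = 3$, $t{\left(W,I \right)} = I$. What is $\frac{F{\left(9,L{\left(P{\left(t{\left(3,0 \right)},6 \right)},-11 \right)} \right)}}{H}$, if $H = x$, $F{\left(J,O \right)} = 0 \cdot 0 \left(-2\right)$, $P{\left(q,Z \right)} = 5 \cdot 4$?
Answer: $0$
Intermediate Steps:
$P{\left(q,Z \right)} = 20$
$L{\left(z,M \right)} = - \frac{7}{6}$ ($L{\left(z,M \right)} = - \frac{1}{3} + \frac{-8 - -3}{6} = - \frac{1}{3} + \frac{-8 + 3}{6} = - \frac{1}{3} + \frac{1}{6} \left(-5\right) = - \frac{1}{3} - \frac{5}{6} = - \frac{7}{6}$)
$x = 900$ ($x = \left(-20\right) \left(-15\right) 3 = 300 \cdot 3 = 900$)
$F{\left(J,O \right)} = 0$ ($F{\left(J,O \right)} = 0 \left(-2\right) = 0$)
$H = 900$
$\frac{F{\left(9,L{\left(P{\left(t{\left(3,0 \right)},6 \right)},-11 \right)} \right)}}{H} = \frac{0}{900} = 0 \cdot \frac{1}{900} = 0$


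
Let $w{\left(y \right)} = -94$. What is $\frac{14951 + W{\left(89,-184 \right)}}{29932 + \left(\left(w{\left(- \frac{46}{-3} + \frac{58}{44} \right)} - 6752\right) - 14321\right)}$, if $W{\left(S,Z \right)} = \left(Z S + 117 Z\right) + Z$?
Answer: $- \frac{23137}{8765} \approx -2.6397$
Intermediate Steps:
$W{\left(S,Z \right)} = 118 Z + S Z$ ($W{\left(S,Z \right)} = \left(S Z + 117 Z\right) + Z = \left(117 Z + S Z\right) + Z = 118 Z + S Z$)
$\frac{14951 + W{\left(89,-184 \right)}}{29932 + \left(\left(w{\left(- \frac{46}{-3} + \frac{58}{44} \right)} - 6752\right) - 14321\right)} = \frac{14951 - 184 \left(118 + 89\right)}{29932 - 21167} = \frac{14951 - 38088}{29932 - 21167} = - \frac{23137}{8765}$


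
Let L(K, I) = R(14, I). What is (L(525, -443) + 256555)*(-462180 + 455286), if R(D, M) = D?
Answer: -1768786686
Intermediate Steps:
L(K, I) = 14
(L(525, -443) + 256555)*(-462180 + 455286) = (14 + 256555)*(-462180 + 455286) = 256569*(-6894) = -1768786686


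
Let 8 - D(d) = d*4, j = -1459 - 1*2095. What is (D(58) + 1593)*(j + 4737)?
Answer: 1619527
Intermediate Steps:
j = -3554 (j = -1459 - 2095 = -3554)
D(d) = 8 - 4*d (D(d) = 8 - d*4 = 8 - 4*d)
(D(58) + 1593)*(j + 4737) = ((8 - 4*58) + 1593)*(-3554 + 4737) = ((8 - 232) + 1593)*1183 = (-224 + 1593)*1183 = 1369*1183 = 1619527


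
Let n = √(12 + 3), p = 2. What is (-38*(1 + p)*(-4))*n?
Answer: 456*√15 ≈ 1766.1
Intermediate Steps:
n = √15 ≈ 3.8730
(-38*(1 + p)*(-4))*n = (-38*(1 + 2)*(-4))*√15 = (-114*(-4))*√15 = (-38*(-12))*√15 = 456*√15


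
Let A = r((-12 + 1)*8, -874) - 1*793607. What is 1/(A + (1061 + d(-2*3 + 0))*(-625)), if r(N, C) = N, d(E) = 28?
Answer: -1/1474320 ≈ -6.7828e-7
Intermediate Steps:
A = -793695 (A = (-12 + 1)*8 - 1*793607 = -11*8 - 793607 = -88 - 793607 = -793695)
1/(A + (1061 + d(-2*3 + 0))*(-625)) = 1/(-793695 + (1061 + 28)*(-625)) = 1/(-793695 + 1089*(-625)) = 1/(-793695 - 680625) = 1/(-1474320) = -1/1474320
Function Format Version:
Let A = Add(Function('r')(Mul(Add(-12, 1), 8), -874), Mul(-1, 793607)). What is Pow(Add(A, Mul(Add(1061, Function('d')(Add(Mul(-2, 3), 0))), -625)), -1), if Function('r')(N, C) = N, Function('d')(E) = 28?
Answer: Rational(-1, 1474320) ≈ -6.7828e-7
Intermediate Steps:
A = -793695 (A = Add(Mul(Add(-12, 1), 8), Mul(-1, 793607)) = Add(Mul(-11, 8), -793607) = Add(-88, -793607) = -793695)
Pow(Add(A, Mul(Add(1061, Function('d')(Add(Mul(-2, 3), 0))), -625)), -1) = Pow(Add(-793695, Mul(Add(1061, 28), -625)), -1) = Pow(Add(-793695, Mul(1089, -625)), -1) = Pow(Add(-793695, -680625), -1) = Pow(-1474320, -1) = Rational(-1, 1474320)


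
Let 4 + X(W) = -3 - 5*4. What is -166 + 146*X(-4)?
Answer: -4108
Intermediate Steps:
X(W) = -27 (X(W) = -4 + (-3 - 5*4) = -4 + (-3 - 20) = -4 - 23 = -27)
-166 + 146*X(-4) = -166 + 146*(-27) = -166 - 3942 = -4108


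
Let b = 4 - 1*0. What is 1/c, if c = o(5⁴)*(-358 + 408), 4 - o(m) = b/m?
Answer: 25/4992 ≈ 0.0050080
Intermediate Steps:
b = 4 (b = 4 + 0 = 4)
o(m) = 4 - 4/m
c = 4992/25 (c = (4 - 4/(5⁴))*(-358 + 408) = (4 - 4/625)*50 = (2496/625)*50 = 4992/25 ≈ 199.68)
1/c = 1/(4992/25) = 25/4992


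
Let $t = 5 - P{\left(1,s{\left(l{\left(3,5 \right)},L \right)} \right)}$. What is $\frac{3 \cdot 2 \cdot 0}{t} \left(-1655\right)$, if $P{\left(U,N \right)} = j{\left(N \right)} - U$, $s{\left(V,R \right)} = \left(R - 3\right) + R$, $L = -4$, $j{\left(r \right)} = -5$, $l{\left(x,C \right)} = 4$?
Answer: $0$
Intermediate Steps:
$s{\left(V,R \right)} = -3 + 2 R$ ($s{\left(V,R \right)} = \left(-3 + R\right) + R = -3 + 2 R$)
$P{\left(U,N \right)} = -5 - U$
$t = 11$ ($t = 5 - \left(-5 - 1\right) = 5 - -6 = 5 + 6 = 11$)
$\frac{3 \cdot 2 \cdot 0}{t} \left(-1655\right) = \frac{3 \cdot 2 \cdot 0}{11} \left(-1655\right) = 6 \cdot 0 \cdot \frac{1}{11} \left(-1655\right) = 0 \cdot \frac{1}{11} \left(-1655\right) = 0 \left(-1655\right) = 0$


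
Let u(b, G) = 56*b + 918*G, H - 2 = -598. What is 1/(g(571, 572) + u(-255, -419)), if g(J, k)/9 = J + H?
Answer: -1/399147 ≈ -2.5053e-6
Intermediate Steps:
H = -596 (H = 2 - 598 = -596)
g(J, k) = -5364 + 9*J (g(J, k) = 9*(J - 596) = 9*(-596 + J) = -5364 + 9*J)
1/(g(571, 572) + u(-255, -419)) = 1/((-5364 + 9*571) + (56*(-255) + 918*(-419))) = 1/((-5364 + 5139) + (-14280 - 384642)) = 1/(-225 - 398922) = 1/(-399147) = -1/399147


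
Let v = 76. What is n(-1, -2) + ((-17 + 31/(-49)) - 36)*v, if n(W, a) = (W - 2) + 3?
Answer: -199728/49 ≈ -4076.1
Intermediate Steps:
n(W, a) = 1 + W (n(W, a) = (-2 + W) + 3 = 1 + W)
n(-1, -2) + ((-17 + 31/(-49)) - 36)*v = (1 - 1) + ((-17 + 31/(-49)) - 36)*76 = 0 + ((-17 + 31*(-1/49)) - 36)*76 = 0 + ((-17 - 31/49) - 36)*76 = 0 + (-864/49 - 36)*76 = 0 - 2628/49*76 = 0 - 199728/49 = -199728/49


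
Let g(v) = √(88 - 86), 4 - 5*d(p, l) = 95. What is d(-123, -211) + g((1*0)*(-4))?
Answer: -91/5 + √2 ≈ -16.786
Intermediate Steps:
d(p, l) = -91/5 (d(p, l) = ⅘ - ⅕*95 = ⅘ - 19 = -91/5)
g(v) = √2
d(-123, -211) + g((1*0)*(-4)) = -91/5 + √2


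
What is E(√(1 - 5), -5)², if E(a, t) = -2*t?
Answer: 100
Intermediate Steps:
E(√(1 - 5), -5)² = (-2*(-5))² = 10² = 100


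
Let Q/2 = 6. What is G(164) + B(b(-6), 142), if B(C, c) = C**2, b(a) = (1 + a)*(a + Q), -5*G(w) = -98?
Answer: 4598/5 ≈ 919.60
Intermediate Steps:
Q = 12 (Q = 2*6 = 12)
G(w) = 98/5 (G(w) = -1/5*(-98) = 98/5)
b(a) = (1 + a)*(12 + a) (b(a) = (1 + a)*(a + 12) = (1 + a)*(12 + a))
G(164) + B(b(-6), 142) = 98/5 + (12 + (-6)**2 + 13*(-6))**2 = 98/5 + (12 + 36 - 78)**2 = 98/5 + (-30)**2 = 98/5 + 900 = 4598/5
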